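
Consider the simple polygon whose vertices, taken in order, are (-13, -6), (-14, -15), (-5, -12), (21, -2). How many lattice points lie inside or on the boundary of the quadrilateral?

162

By the shoelace formula, twice the signed area is |[(-13)·(-15) − (-14)·(-6)] + [(-14)·(-12) − (-5)·(-15)] + [(-5)·(-2) − 21·(-12)] + [21·(-6) − (-13)·(-2)]| = 314, so the area is 157.
The number of boundary lattice points is Σ gcd(|Δx|,|Δy|) = gcd(1,9) + gcd(9,3) + gcd(26,10) + gcd(34,4) = 1+3+2+2 = 8.
Pick's theorem gives I = A − B/2 + 1 = 157 − 8/2 + 1 = 154, so the closed region contains I + B = 154 + 8 = 162 lattice points.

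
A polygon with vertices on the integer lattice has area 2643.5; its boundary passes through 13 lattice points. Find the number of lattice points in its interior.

2638

From Pick's theorem, I = A − B/2 + 1 = 2643.5 − 13/2 + 1 = 2638.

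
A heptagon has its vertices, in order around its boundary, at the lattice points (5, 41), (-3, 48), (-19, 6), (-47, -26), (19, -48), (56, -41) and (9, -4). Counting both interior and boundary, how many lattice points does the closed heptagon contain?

By the shoelace formula, twice the signed area is |[5·48 − (-3)·41] + [(-3)·6 − (-19)·48] + [(-19)·(-26) − (-47)·6] + [(-47)·(-48) − 19·(-26)] + [19·(-41) − 56·(-48)] + [56·(-4) − 9·(-41)] + [9·41 − 5·(-4)]| = 7226, so the area is 3613.
Summing gcd(|Δx|,|Δy|) over the edges gives the boundary count: gcd(8,7) + gcd(16,42) + gcd(28,32) + gcd(66,22) + gcd(37,7) + gcd(47,37) + gcd(4,45) = 1+2+4+22+1+1+1 = 32.
Pick's theorem gives I = A − B/2 + 1 = 3613 − 32/2 + 1 = 3598, so the closed region contains I + B = 3598 + 32 = 3630 lattice points.

3630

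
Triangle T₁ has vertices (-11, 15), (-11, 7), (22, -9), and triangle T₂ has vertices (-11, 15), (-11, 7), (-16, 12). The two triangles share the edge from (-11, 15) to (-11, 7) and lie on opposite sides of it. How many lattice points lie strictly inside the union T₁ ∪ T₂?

The union is the simple quadrilateral with vertices (-11, 15), (22, -9), (-11, 7), (-16, 12) in order.
By the shoelace formula, twice the signed area is |[(-11)·(-9) − 22·15] + [22·7 − (-11)·(-9)] + [(-11)·12 − (-16)·7] + [(-16)·15 − (-11)·12]| = 304, so the area is 152.
Summing gcd(|Δx|,|Δy|) over the edges gives the boundary count: gcd(33,24) + gcd(33,16) + gcd(5,5) + gcd(5,3) = 3+1+5+1 = 10.
By Pick's theorem I = A − B/2 + 1 = 152 − 10/2 + 1 = 148.

148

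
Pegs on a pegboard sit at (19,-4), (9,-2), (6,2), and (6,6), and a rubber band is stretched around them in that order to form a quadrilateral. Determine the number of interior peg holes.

40

The shoelace formula gives twice the area as |[19·(-2) − 9·(-4)] + [9·2 − 6·(-2)] + [6·6 − 6·2] + [6·(-4) − 19·6]| = 86, so the area is 43.
The number of boundary lattice points is Σ gcd(|Δx|,|Δy|) = gcd(10,2) + gcd(3,4) + gcd(0,4) + gcd(13,10) = 2+1+4+1 = 8.
By Pick's theorem A = I + B/2 − 1, so I = 43 − 8/2 + 1 = 40.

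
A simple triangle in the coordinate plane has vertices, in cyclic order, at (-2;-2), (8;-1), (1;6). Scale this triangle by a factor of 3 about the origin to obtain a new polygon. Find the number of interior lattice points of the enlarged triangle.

334

The shoelace formula gives twice the area as |((-2)·(-1) − 8·(-2)) + (8·6 − 1·(-1)) + (1·(-2) − (-2)·6)| = 77, so the area is 77/2.
Summing gcd(|Δx|,|Δy|) over the edges gives the boundary count: gcd(10,1) + gcd(7,7) + gcd(3,8) = 1+7+1 = 9.
Scaling by 3 multiplies the area by 3² = 9 (so the new area is 693/2) and multiplies the boundary lattice-point count by 3, giving 27.
By Pick's theorem, the interior count of the dilated polygon is 693/2 − 27/2 + 1 = 334.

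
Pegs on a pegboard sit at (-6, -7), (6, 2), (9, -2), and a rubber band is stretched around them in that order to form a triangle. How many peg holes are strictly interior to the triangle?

Using the shoelace formula, 2A = |[(-6)·2 − 6·(-7)] + [6·(-2) − 9·2] + [9·(-7) − (-6)·(-2)]| = 75, so the area is 37.5.
The number of boundary lattice points is Σ gcd(|Δx|,|Δy|) = gcd(12,9) + gcd(3,4) + gcd(15,5) = 3+1+5 = 9.
Pick's theorem gives I = A − B/2 + 1 = 37.5 − 9/2 + 1 = 34.

34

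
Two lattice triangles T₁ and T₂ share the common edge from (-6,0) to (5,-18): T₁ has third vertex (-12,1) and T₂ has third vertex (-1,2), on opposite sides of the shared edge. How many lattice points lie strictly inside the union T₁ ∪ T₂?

103

The union is the simple quadrilateral with vertices (-6,0), (-12,1), (5,-18), (-1,2) in order.
Using the shoelace formula, 2A = |((-6)·1 − (-12)·0) + ((-12)·(-18) − 5·1) + (5·2 − (-1)·(-18)) + ((-1)·0 − (-6)·2)| = 209, so the area is 209/2.
Along each edge there are gcd(|Δx|,|Δy|)+1 lattice points, so counting each shared vertex once the boundary has gcd(6,1) + gcd(17,19) + gcd(6,20) + gcd(5,2) = 1+1+2+1 = 5.
By Pick's theorem I = A − B/2 + 1 = 209/2 − 5/2 + 1 = 103.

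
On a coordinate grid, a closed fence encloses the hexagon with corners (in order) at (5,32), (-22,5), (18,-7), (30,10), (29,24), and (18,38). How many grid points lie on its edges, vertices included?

Along each edge there are gcd(|Δx|,|Δy|)+1 lattice points, so counting each shared vertex once the boundary has gcd(27,27) + gcd(40,12) + gcd(12,17) + gcd(1,14) + gcd(11,14) + gcd(13,6) = 27+4+1+1+1+1 = 35.

35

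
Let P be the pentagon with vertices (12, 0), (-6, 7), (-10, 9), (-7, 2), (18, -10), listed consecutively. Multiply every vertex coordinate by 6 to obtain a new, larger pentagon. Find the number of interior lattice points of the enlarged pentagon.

5326

The shoelace formula gives twice the area as |(12·7 − (-6)·0) + ((-6)·9 − (-10)·7) + ((-10)·2 − (-7)·9) + ((-7)·(-10) − 18·2) + (18·0 − 12·(-10))| = 297, so the area is 148.5.
Summing gcd(|Δx|,|Δy|) over the edges gives the boundary count: gcd(18,7) + gcd(4,2) + gcd(3,7) + gcd(25,12) + gcd(6,10) = 1+2+1+1+2 = 7.
Scaling by 6 multiplies the area by 6² = 36 (so the new area is 5346) and multiplies the boundary lattice-point count by 6, giving 42.
By Pick's theorem, the interior count of the dilated polygon is 5346 − 42/2 + 1 = 5326.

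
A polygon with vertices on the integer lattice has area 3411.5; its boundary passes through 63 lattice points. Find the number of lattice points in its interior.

From Pick's theorem, I = A − B/2 + 1 = 3411.5 − 63/2 + 1 = 3381.

3381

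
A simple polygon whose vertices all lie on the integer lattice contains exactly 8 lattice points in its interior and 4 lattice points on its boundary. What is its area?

9

Pick's theorem states A = I + B/2 − 1, so A = 8 + 4/2 − 1 = 9.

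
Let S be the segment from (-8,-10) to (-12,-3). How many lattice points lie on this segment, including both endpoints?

2

The number of lattice points on a segment between lattice points is gcd(|Δx|,|Δy|) + 1 = gcd(4,7) + 1 = 1 + 1 = 2.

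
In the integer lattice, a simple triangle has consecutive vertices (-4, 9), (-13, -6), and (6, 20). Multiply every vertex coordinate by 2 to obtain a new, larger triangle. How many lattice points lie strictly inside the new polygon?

98

By the shoelace formula, twice the signed area is |[(-4)·(-6) − (-13)·9] + [(-13)·20 − 6·(-6)] + [6·9 − (-4)·20]| = 51, so the area is 25.5.
Summing gcd(|Δx|,|Δy|) over the edges gives the boundary count: gcd(9,15) + gcd(19,26) + gcd(10,11) = 3+1+1 = 5.
Scaling by 2 multiplies the area by 2² = 4 (so the new area is 102) and multiplies the boundary lattice-point count by 2, giving 10.
By Pick's theorem, the interior count of the dilated polygon is 102 − 10/2 + 1 = 98.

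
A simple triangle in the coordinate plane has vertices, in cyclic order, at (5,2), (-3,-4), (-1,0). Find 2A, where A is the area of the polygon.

20

By the shoelace formula, twice the signed area is |[5·(-4) − (-3)·2] + [(-3)·0 − (-1)·(-4)] + [(-1)·2 − 5·0]| = 20, so the area is 10.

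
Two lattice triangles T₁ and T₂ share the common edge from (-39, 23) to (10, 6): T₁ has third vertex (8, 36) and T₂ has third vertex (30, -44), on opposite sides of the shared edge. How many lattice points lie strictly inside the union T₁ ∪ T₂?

1767

The union is the simple quadrilateral with vertices (-39, 23), (8, 36), (10, 6), (30, -44) in order.
By the shoelace formula, twice the signed area is |[(-39)·36 − 8·23] + [8·6 − 10·36] + [10·(-44) − 30·6] + [30·23 − (-39)·(-44)]| = 3546, so the area is 1773.
Summing gcd(|Δx|,|Δy|) over the edges gives the boundary count: gcd(47,13) + gcd(2,30) + gcd(20,50) + gcd(69,67) = 1+2+10+1 = 14.
By Pick's theorem I = A − B/2 + 1 = 1773 − 14/2 + 1 = 1767.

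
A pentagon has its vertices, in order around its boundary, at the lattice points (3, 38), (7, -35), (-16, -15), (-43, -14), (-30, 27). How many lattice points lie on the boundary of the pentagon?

The number of boundary lattice points is Σ gcd(|Δx|,|Δy|) = gcd(4,73) + gcd(23,20) + gcd(27,1) + gcd(13,41) + gcd(33,11) = 1+1+1+1+11 = 15.

15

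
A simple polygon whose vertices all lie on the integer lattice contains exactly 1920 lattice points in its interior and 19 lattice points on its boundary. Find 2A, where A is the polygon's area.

Pick's theorem states A = I + B/2 − 1, so A = 1920 + 19/2 − 1 = 3857/2.
Hence 2A = 3857.

3857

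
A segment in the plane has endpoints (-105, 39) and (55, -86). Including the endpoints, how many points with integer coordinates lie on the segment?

6

The number of lattice points on a segment between lattice points is gcd(|Δx|,|Δy|) + 1 = gcd(160,125) + 1 = 5 + 1 = 6.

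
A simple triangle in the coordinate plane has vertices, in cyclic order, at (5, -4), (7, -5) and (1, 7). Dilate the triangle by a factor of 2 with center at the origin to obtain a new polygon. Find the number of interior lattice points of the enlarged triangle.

29

The shoelace formula gives twice the area as |(5·(-5) − 7·(-4)) + (7·7 − 1·(-5)) + (1·(-4) − 5·7)| = 18, so the area is 9.
Summing gcd(|Δx|,|Δy|) over the edges gives the boundary count: gcd(2,1) + gcd(6,12) + gcd(4,11) = 1+6+1 = 8.
Scaling by 2 multiplies the area by 2² = 4 (so the new area is 36) and multiplies the boundary lattice-point count by 2, giving 16.
By Pick's theorem, the interior count of the dilated polygon is 36 − 16/2 + 1 = 29.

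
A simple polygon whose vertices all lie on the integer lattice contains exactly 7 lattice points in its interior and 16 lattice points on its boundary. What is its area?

By Pick's theorem, A = I + B/2 − 1 = 7 + 16/2 − 1 = 14.

14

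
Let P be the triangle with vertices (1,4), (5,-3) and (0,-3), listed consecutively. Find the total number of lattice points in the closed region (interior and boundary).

Using the shoelace formula, 2A = |[1·(-3) − 5·4] + [5·(-3) − 0·(-3)] + [0·4 − 1·(-3)]| = 35, so the area is 35/2.
Summing gcd(|Δx|,|Δy|) over the edges gives the boundary count: gcd(4,7) + gcd(5,0) + gcd(1,7) = 1+5+1 = 7.
Pick's theorem gives I = A − B/2 + 1 = 35/2 − 7/2 + 1 = 15, so the closed region contains I + B = 15 + 7 = 22 lattice points.

22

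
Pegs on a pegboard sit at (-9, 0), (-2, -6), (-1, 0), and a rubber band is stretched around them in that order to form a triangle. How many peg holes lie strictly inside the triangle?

By the shoelace formula, twice the signed area is |((-9)·(-6) − (-2)·0) + ((-2)·0 − (-1)·(-6)) + ((-1)·0 − (-9)·0)| = 48, so the area is 24.
Along each edge there are gcd(|Δx|,|Δy|)+1 lattice points, so counting each shared vertex once the boundary has gcd(7,6) + gcd(1,6) + gcd(8,0) = 1+1+8 = 10.
Pick's theorem gives I = A − B/2 + 1 = 24 − 10/2 + 1 = 20.

20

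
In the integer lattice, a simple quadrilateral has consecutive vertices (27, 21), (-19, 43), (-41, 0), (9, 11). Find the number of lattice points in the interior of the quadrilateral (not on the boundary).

Using the shoelace formula, 2A = |[27·43 − (-19)·21] + [(-19)·0 − (-41)·43] + [(-41)·11 − 9·0] + [9·21 − 27·11]| = 2764, so the area is 1382.
Summing gcd(|Δx|,|Δy|) over the edges gives the boundary count: gcd(46,22) + gcd(22,43) + gcd(50,11) + gcd(18,10) = 2+1+1+2 = 6.
Pick's theorem gives I = A − B/2 + 1 = 1382 − 6/2 + 1 = 1380.

1380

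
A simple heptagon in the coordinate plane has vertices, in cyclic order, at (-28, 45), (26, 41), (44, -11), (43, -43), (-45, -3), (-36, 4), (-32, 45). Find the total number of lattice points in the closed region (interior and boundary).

4936

Using the shoelace formula, 2A = |((-28)·41 − 26·45) + (26·(-11) − 44·41) + (44·(-43) − 43·(-11)) + (43·(-3) − (-45)·(-43)) + ((-45)·4 − (-36)·(-3)) + ((-36)·45 − (-32)·4) + ((-32)·45 − (-28)·45)| = 9851, so the area is 4925.5.
Summing gcd(|Δx|,|Δy|) over the edges gives the boundary count: gcd(54,4) + gcd(18,52) + gcd(1,32) + gcd(88,40) + gcd(9,7) + gcd(4,41) + gcd(4,0) = 2+2+1+8+1+1+4 = 19.
Pick's theorem gives I = A − B/2 + 1 = 4925.5 − 19/2 + 1 = 4917, so the closed region contains I + B = 4917 + 19 = 4936 lattice points.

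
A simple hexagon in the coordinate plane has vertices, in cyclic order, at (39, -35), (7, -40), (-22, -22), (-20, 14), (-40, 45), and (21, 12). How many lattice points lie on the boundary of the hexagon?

Summing gcd(|Δx|,|Δy|) over the edges gives the boundary count: gcd(32,5) + gcd(29,18) + gcd(2,36) + gcd(20,31) + gcd(61,33) + gcd(18,47) = 1+1+2+1+1+1 = 7.

7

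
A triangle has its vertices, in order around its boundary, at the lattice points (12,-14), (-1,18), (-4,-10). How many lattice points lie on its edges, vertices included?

6

Summing gcd(|Δx|,|Δy|) over the edges gives the boundary count: gcd(13,32) + gcd(3,28) + gcd(16,4) = 1+1+4 = 6.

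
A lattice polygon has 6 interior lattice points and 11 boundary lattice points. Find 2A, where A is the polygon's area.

Pick's theorem states A = I + B/2 − 1, so A = 6 + 11/2 − 1 = 21/2.
Hence 2A = 21.

21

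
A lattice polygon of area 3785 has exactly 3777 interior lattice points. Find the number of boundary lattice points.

18

Pick's theorem gives A = I + B/2 − 1, so B = 2(A − I + 1) = 2(3785 − 3777 + 1) = 18.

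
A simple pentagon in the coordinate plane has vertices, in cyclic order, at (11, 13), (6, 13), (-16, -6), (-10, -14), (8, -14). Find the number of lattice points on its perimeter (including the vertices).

Summing gcd(|Δx|,|Δy|) over the edges gives the boundary count: gcd(5,0) + gcd(22,19) + gcd(6,8) + gcd(18,0) + gcd(3,27) = 5+1+2+18+3 = 29.

29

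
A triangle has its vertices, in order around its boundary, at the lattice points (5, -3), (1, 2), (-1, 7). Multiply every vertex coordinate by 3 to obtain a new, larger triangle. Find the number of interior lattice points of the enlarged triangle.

The shoelace formula gives twice the area as |(5·2 − 1·(-3)) + (1·7 − (-1)·2) + ((-1)·(-3) − 5·7)| = 10, so the area is 5.
Along each edge there are gcd(|Δx|,|Δy|)+1 lattice points, so counting each shared vertex once the boundary has gcd(4,5) + gcd(2,5) + gcd(6,10) = 1+1+2 = 4.
Scaling by 3 multiplies the area by 3² = 9 (so the new area is 45) and multiplies the boundary lattice-point count by 3, giving 12.
By Pick's theorem, the interior count of the dilated polygon is 45 − 12/2 + 1 = 40.

40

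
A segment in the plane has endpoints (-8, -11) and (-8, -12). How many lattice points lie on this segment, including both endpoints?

The number of lattice points on a segment between lattice points is gcd(|Δx|,|Δy|) + 1 = gcd(0,1) + 1 = 1 + 1 = 2.

2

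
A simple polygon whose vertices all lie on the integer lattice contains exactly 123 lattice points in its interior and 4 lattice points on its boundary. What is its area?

By Pick's theorem, A = I + B/2 − 1 = 123 + 4/2 − 1 = 124.

124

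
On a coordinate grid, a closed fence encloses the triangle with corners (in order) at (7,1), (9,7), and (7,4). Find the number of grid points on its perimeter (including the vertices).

6

The number of boundary lattice points is Σ gcd(|Δx|,|Δy|) = gcd(2,6) + gcd(2,3) + gcd(0,3) = 2+1+3 = 6.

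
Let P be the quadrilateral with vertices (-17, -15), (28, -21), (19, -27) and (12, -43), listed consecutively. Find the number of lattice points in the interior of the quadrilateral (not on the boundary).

The shoelace formula gives twice the area as |((-17)·(-21) − 28·(-15)) + (28·(-27) − 19·(-21)) + (19·(-43) − 12·(-27)) + (12·(-15) − (-17)·(-43))| = 984, so the area is 492.
Summing gcd(|Δx|,|Δy|) over the edges gives the boundary count: gcd(45,6) + gcd(9,6) + gcd(7,16) + gcd(29,28) = 3+3+1+1 = 8.
By Pick's theorem A = I + B/2 − 1, so I = 492 − 8/2 + 1 = 489.

489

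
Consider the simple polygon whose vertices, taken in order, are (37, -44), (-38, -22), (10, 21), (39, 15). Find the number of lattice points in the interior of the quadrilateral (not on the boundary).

3001

The shoelace formula gives twice the area as |[37·(-22) − (-38)·(-44)] + [(-38)·21 − 10·(-22)] + [10·15 − 39·21] + [39·(-44) − 37·15]| = 6004, so the area is 3002.
Along each edge there are gcd(|Δx|,|Δy|)+1 lattice points, so counting each shared vertex once the boundary has gcd(75,22) + gcd(48,43) + gcd(29,6) + gcd(2,59) = 1+1+1+1 = 4.
By Pick's theorem A = I + B/2 − 1, so I = 3002 − 4/2 + 1 = 3001.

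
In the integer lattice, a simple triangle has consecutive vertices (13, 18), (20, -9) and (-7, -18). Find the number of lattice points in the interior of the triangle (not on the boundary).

390

The shoelace formula gives twice the area as |(13·(-9) − 20·18) + (20·(-18) − (-7)·(-9)) + ((-7)·18 − 13·(-18))| = 792, so the area is 396.
Summing gcd(|Δx|,|Δy|) over the edges gives the boundary count: gcd(7,27) + gcd(27,9) + gcd(20,36) = 1+9+4 = 14.
Pick's theorem gives I = A − B/2 + 1 = 396 − 14/2 + 1 = 390.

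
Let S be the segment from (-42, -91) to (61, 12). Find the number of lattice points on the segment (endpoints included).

The number of lattice points on a segment between lattice points is gcd(|Δx|,|Δy|) + 1 = gcd(103,103) + 1 = 103 + 1 = 104.

104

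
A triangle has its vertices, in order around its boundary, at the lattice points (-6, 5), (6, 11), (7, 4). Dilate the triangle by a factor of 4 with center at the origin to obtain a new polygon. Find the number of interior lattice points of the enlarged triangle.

By the shoelace formula, twice the signed area is |[(-6)·11 − 6·5] + [6·4 − 7·11] + [7·5 − (-6)·4]| = 90, so the area is 45.
Summing gcd(|Δx|,|Δy|) over the edges gives the boundary count: gcd(12,6) + gcd(1,7) + gcd(13,1) = 6+1+1 = 8.
Scaling by 4 multiplies the area by 4² = 16 (so the new area is 720) and multiplies the boundary lattice-point count by 4, giving 32.
By Pick's theorem, the interior count of the dilated polygon is 720 − 32/2 + 1 = 705.

705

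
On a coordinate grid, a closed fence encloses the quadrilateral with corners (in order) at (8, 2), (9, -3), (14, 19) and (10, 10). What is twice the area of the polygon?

61

Using the shoelace formula, 2A = |[8·(-3) − 9·2] + [9·19 − 14·(-3)] + [14·10 − 10·19] + [10·2 − 8·10]| = 61, so the area is 61/2.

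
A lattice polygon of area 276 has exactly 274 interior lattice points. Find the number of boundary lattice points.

Pick's theorem gives A = I + B/2 − 1, so B = 2(A − I + 1) = 2(276 − 274 + 1) = 6.

6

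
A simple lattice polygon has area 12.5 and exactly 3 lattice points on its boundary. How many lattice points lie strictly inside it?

12

From Pick's theorem, I = A − B/2 + 1 = 12.5 − 3/2 + 1 = 12.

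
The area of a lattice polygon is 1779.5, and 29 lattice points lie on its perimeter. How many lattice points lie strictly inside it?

1766

From Pick's theorem, I = A − B/2 + 1 = 1779.5 − 29/2 + 1 = 1766.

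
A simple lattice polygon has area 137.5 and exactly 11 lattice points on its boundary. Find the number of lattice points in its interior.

133

From Pick's theorem, I = A − B/2 + 1 = 137.5 − 11/2 + 1 = 133.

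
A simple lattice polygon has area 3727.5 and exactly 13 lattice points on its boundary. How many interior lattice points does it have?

From Pick's theorem, I = A − B/2 + 1 = 3727.5 − 13/2 + 1 = 3722.

3722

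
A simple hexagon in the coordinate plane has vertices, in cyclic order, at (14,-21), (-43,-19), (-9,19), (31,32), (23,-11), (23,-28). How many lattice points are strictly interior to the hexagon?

2286

By the shoelace formula, twice the signed area is |[14·(-19) − (-43)·(-21)] + [(-43)·19 − (-9)·(-19)] + [(-9)·32 − 31·19] + [31·(-11) − 23·32] + [23·(-28) − 23·(-11)] + [23·(-21) − 14·(-28)]| = 4593, so the area is 4593/2.
Summing gcd(|Δx|,|Δy|) over the edges gives the boundary count: gcd(57,2) + gcd(34,38) + gcd(40,13) + gcd(8,43) + gcd(0,17) + gcd(9,7) = 1+2+1+1+17+1 = 23.
By Pick's theorem A = I + B/2 − 1, so I = 4593/2 − 23/2 + 1 = 2286.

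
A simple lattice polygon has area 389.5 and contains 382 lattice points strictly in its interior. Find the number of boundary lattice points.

Pick's theorem gives A = I + B/2 − 1, so B = 2(A − I + 1) = 2(389.5 − 382 + 1) = 17.

17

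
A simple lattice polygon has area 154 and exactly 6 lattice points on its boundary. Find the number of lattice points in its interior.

152

Pick's theorem A = I + B/2 − 1 rearranges to I = A − B/2 + 1 = 154 − 6/2 + 1 = 152.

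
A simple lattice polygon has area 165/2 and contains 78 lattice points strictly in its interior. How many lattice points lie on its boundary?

Pick's theorem gives A = I + B/2 − 1, so B = 2(A − I + 1) = 2(165/2 − 78 + 1) = 11.

11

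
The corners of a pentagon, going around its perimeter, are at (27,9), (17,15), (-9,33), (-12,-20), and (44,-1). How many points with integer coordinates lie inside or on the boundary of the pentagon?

The shoelace formula gives twice the area as |[27·15 − 17·9] + [17·33 − (-9)·15] + [(-9)·(-20) − (-12)·33] + [(-12)·(-1) − 44·(-20)] + [44·9 − 27·(-1)]| = 2839, so the area is 2839/2.
Along each edge there are gcd(|Δx|,|Δy|)+1 lattice points, so counting each shared vertex once the boundary has gcd(10,6) + gcd(26,18) + gcd(3,53) + gcd(56,19) + gcd(17,10) = 2+2+1+1+1 = 7.
Pick's theorem gives I = A − B/2 + 1 = 2839/2 − 7/2 + 1 = 1417, so the closed region contains I + B = 1417 + 7 = 1424 lattice points.

1424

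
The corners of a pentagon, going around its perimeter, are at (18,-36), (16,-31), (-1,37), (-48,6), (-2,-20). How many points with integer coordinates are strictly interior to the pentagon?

Using the shoelace formula, 2A = |(18·(-31) − 16·(-36)) + (16·37 − (-1)·(-31)) + ((-1)·6 − (-48)·37) + ((-48)·(-20) − (-2)·6) + ((-2)·(-36) − 18·(-20))| = 3753, so the area is 1876.5.
Along each edge there are gcd(|Δx|,|Δy|)+1 lattice points, so counting each shared vertex once the boundary has gcd(2,5) + gcd(17,68) + gcd(47,31) + gcd(46,26) + gcd(20,16) = 1+17+1+2+4 = 25.
By Pick's theorem A = I + B/2 − 1, so I = 1876.5 − 25/2 + 1 = 1865.

1865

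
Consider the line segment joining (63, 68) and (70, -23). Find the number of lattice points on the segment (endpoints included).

The number of lattice points on a segment between lattice points is gcd(|Δx|,|Δy|) + 1 = gcd(7,91) + 1 = 7 + 1 = 8.

8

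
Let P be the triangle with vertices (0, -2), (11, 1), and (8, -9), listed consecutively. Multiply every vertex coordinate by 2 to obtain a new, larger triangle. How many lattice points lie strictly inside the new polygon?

200

By the shoelace formula, twice the signed area is |(0·1 − 11·(-2)) + (11·(-9) − 8·1) + (8·(-2) − 0·(-9))| = 101, so the area is 50.5.
Summing gcd(|Δx|,|Δy|) over the edges gives the boundary count: gcd(11,3) + gcd(3,10) + gcd(8,7) = 1+1+1 = 3.
Scaling by 2 multiplies the area by 2² = 4 (so the new area is 202) and multiplies the boundary lattice-point count by 2, giving 6.
By Pick's theorem, the interior count of the dilated polygon is 202 − 6/2 + 1 = 200.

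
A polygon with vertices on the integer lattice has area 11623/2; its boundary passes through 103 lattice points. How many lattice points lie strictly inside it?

5761

From Pick's theorem, I = A − B/2 + 1 = 11623/2 − 103/2 + 1 = 5761.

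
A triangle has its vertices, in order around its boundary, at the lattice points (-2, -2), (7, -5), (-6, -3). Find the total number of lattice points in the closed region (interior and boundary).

The shoelace formula gives twice the area as |((-2)·(-5) − 7·(-2)) + (7·(-3) − (-6)·(-5)) + ((-6)·(-2) − (-2)·(-3))| = 21, so the area is 10.5.
The number of boundary lattice points is Σ gcd(|Δx|,|Δy|) = gcd(9,3) + gcd(13,2) + gcd(4,1) = 3+1+1 = 5.
Pick's theorem gives I = A − B/2 + 1 = 10.5 − 5/2 + 1 = 9, so the closed region contains I + B = 9 + 5 = 14 lattice points.

14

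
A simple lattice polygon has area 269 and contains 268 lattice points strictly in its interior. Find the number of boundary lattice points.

4

Pick's theorem gives A = I + B/2 − 1, so B = 2(A − I + 1) = 2(269 − 268 + 1) = 4.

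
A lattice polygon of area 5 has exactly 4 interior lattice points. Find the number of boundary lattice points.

Pick's theorem gives A = I + B/2 − 1, so B = 2(A − I + 1) = 2(5 − 4 + 1) = 4.

4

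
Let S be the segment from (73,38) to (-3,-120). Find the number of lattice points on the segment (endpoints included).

The number of lattice points on a segment between lattice points is gcd(|Δx|,|Δy|) + 1 = gcd(76,158) + 1 = 2 + 1 = 3.

3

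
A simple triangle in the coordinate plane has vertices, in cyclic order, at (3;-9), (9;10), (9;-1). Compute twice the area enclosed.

66

The shoelace formula gives twice the area as |[3·10 − 9·(-9)] + [9·(-1) − 9·10] + [9·(-9) − 3·(-1)]| = 66, so the area is 33.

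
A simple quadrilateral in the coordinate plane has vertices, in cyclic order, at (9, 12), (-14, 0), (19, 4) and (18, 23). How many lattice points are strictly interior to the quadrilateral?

Using the shoelace formula, 2A = |(9·0 − (-14)·12) + ((-14)·4 − 19·0) + (19·23 − 18·4) + (18·12 − 9·23)| = 486, so the area is 243.
Along each edge there are gcd(|Δx|,|Δy|)+1 lattice points, so counting each shared vertex once the boundary has gcd(23,12) + gcd(33,4) + gcd(1,19) + gcd(9,11) = 1+1+1+1 = 4.
By Pick's theorem A = I + B/2 − 1, so I = 243 − 4/2 + 1 = 242.

242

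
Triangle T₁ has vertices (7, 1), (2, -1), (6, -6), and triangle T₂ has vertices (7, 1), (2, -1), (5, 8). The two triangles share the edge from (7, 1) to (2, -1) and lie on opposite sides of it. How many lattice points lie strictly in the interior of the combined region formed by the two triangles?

34

The union is the simple quadrilateral with vertices (7, 1), (6, -6), (2, -1), (5, 8) in order.
Using the shoelace formula, 2A = |[7·(-6) − 6·1] + [6·(-1) − 2·(-6)] + [2·8 − 5·(-1)] + [5·1 − 7·8]| = 72, so the area is 36.
The number of boundary lattice points is Σ gcd(|Δx|,|Δy|) = gcd(1,7) + gcd(4,5) + gcd(3,9) + gcd(2,7) = 1+1+3+1 = 6.
By Pick's theorem I = A − B/2 + 1 = 36 − 6/2 + 1 = 34.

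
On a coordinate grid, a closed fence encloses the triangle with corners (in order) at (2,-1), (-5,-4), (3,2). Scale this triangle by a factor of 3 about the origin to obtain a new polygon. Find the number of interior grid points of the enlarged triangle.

Using the shoelace formula, 2A = |(2·(-4) − (-5)·(-1)) + ((-5)·2 − 3·(-4)) + (3·(-1) − 2·2)| = 18, so the area is 9.
Summing gcd(|Δx|,|Δy|) over the edges gives the boundary count: gcd(7,3) + gcd(8,6) + gcd(1,3) = 1+2+1 = 4.
Scaling by 3 multiplies the area by 3² = 9 (so the new area is 81) and multiplies the boundary lattice-point count by 3, giving 12.
By Pick's theorem, the interior count of the dilated polygon is 81 − 12/2 + 1 = 76.

76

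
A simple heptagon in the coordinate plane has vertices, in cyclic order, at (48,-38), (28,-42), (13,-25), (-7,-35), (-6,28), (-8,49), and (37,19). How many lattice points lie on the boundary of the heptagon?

Summing gcd(|Δx|,|Δy|) over the edges gives the boundary count: gcd(20,4) + gcd(15,17) + gcd(20,10) + gcd(1,63) + gcd(2,21) + gcd(45,30) + gcd(11,57) = 4+1+10+1+1+15+1 = 33.

33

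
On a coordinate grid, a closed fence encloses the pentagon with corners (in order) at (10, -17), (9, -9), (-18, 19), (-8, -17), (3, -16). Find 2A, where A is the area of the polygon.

818

By the shoelace formula, twice the signed area is |[10·(-9) − 9·(-17)] + [9·19 − (-18)·(-9)] + [(-18)·(-17) − (-8)·19] + [(-8)·(-16) − 3·(-17)] + [3·(-17) − 10·(-16)]| = 818, so the area is 409.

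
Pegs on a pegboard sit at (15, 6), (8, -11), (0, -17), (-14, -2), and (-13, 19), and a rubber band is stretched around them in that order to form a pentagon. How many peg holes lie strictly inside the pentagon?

619

By the shoelace formula, twice the signed area is |(15·(-11) − 8·6) + (8·(-17) − 0·(-11)) + (0·(-2) − (-14)·(-17)) + ((-14)·19 − (-13)·(-2)) + ((-13)·6 − 15·19)| = 1242, so the area is 621.
The number of boundary lattice points is Σ gcd(|Δx|,|Δy|) = gcd(7,17) + gcd(8,6) + gcd(14,15) + gcd(1,21) + gcd(28,13) = 1+2+1+1+1 = 6.
Pick's theorem gives I = A − B/2 + 1 = 621 − 6/2 + 1 = 619.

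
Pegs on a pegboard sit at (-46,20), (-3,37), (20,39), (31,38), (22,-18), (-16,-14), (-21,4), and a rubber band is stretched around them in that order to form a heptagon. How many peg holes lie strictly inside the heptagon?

2763

The shoelace formula gives twice the area as |[(-46)·37 − (-3)·20] + [(-3)·39 − 20·37] + [20·38 − 31·39] + [31·(-18) − 22·38] + [22·(-14) − (-16)·(-18)] + [(-16)·4 − (-21)·(-14)] + [(-21)·20 − (-46)·4]| = 5532, so the area is 2766.
Summing gcd(|Δx|,|Δy|) over the edges gives the boundary count: gcd(43,17) + gcd(23,2) + gcd(11,1) + gcd(9,56) + gcd(38,4) + gcd(5,18) + gcd(25,16) = 1+1+1+1+2+1+1 = 8.
Pick's theorem gives I = A − B/2 + 1 = 2766 − 8/2 + 1 = 2763.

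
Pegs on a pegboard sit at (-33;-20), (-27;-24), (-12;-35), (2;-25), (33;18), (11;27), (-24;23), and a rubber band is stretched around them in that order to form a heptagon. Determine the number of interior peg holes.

2483

By the shoelace formula, twice the signed area is |[(-33)·(-24) − (-27)·(-20)] + [(-27)·(-35) − (-12)·(-24)] + [(-12)·(-25) − 2·(-35)] + [2·18 − 33·(-25)] + [33·27 − 11·18] + [11·23 − (-24)·27] + [(-24)·(-20) − (-33)·23]| = 4973, so the area is 4973/2.
The number of boundary lattice points is Σ gcd(|Δx|,|Δy|) = gcd(6,4) + gcd(15,11) + gcd(14,10) + gcd(31,43) + gcd(22,9) + gcd(35,4) + gcd(9,43) = 2+1+2+1+1+1+1 = 9.
Pick's theorem gives I = A − B/2 + 1 = 4973/2 − 9/2 + 1 = 2483.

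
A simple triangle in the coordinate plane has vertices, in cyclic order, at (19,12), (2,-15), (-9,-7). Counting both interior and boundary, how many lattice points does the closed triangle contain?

219

Using the shoelace formula, 2A = |[19·(-15) − 2·12] + [2·(-7) − (-9)·(-15)] + [(-9)·12 − 19·(-7)]| = 433, so the area is 433/2.
Summing gcd(|Δx|,|Δy|) over the edges gives the boundary count: gcd(17,27) + gcd(11,8) + gcd(28,19) = 1+1+1 = 3.
Pick's theorem gives I = A − B/2 + 1 = 433/2 − 3/2 + 1 = 216, so the closed region contains I + B = 216 + 3 = 219 lattice points.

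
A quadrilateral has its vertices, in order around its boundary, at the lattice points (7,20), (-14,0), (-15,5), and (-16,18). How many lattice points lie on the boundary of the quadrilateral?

4

The number of boundary lattice points is Σ gcd(|Δx|,|Δy|) = gcd(21,20) + gcd(1,5) + gcd(1,13) + gcd(23,2) = 1+1+1+1 = 4.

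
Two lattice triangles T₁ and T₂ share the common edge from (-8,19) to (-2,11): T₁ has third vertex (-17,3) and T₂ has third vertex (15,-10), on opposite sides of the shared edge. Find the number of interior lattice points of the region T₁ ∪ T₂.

The union is the simple quadrilateral with vertices (-8,19), (-17,3), (-2,11), (15,-10) in order.
The shoelace formula gives twice the area as |((-8)·3 − (-17)·19) + ((-17)·11 − (-2)·3) + ((-2)·(-10) − 15·11) + (15·19 − (-8)·(-10))| = 178, so the area is 89.
Along each edge there are gcd(|Δx|,|Δy|)+1 lattice points, so counting each shared vertex once the boundary has gcd(9,16) + gcd(15,8) + gcd(17,21) + gcd(23,29) = 1+1+1+1 = 4.
By Pick's theorem I = A − B/2 + 1 = 89 − 4/2 + 1 = 88.

88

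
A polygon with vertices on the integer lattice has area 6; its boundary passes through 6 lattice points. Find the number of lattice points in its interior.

4

Pick's theorem A = I + B/2 − 1 rearranges to I = A − B/2 + 1 = 6 − 6/2 + 1 = 4.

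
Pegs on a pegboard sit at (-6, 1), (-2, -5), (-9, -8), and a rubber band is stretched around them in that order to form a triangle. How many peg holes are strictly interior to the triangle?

Using the shoelace formula, 2A = |((-6)·(-5) − (-2)·1) + ((-2)·(-8) − (-9)·(-5)) + ((-9)·1 − (-6)·(-8))| = 54, so the area is 27.
The number of boundary lattice points is Σ gcd(|Δx|,|Δy|) = gcd(4,6) + gcd(7,3) + gcd(3,9) = 2+1+3 = 6.
By Pick's theorem A = I + B/2 − 1, so I = 27 − 6/2 + 1 = 25.

25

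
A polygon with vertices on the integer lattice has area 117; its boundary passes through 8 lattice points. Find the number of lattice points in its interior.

From Pick's theorem, I = A − B/2 + 1 = 117 − 8/2 + 1 = 114.

114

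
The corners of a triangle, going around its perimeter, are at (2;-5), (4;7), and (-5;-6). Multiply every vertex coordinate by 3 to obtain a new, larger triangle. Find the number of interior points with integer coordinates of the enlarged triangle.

Using the shoelace formula, 2A = |[2·7 − 4·(-5)] + [4·(-6) − (-5)·7] + [(-5)·(-5) − 2·(-6)]| = 82, so the area is 41.
Summing gcd(|Δx|,|Δy|) over the edges gives the boundary count: gcd(2,12) + gcd(9,13) + gcd(7,1) = 2+1+1 = 4.
Scaling by 3 multiplies the area by 3² = 9 (so the new area is 369) and multiplies the boundary lattice-point count by 3, giving 12.
By Pick's theorem, the interior count of the dilated polygon is 369 − 12/2 + 1 = 364.

364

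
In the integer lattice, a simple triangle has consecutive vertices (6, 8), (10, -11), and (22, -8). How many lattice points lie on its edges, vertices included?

20

Along each edge there are gcd(|Δx|,|Δy|)+1 lattice points, so counting each shared vertex once the boundary has gcd(4,19) + gcd(12,3) + gcd(16,16) = 1+3+16 = 20.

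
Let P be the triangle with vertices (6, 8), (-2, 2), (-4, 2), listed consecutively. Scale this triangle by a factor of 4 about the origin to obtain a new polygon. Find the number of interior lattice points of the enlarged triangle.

85

By the shoelace formula, twice the signed area is |[6·2 − (-2)·8] + [(-2)·2 − (-4)·2] + [(-4)·8 − 6·2]| = 12, so the area is 6.
The number of boundary lattice points is Σ gcd(|Δx|,|Δy|) = gcd(8,6) + gcd(2,0) + gcd(10,6) = 2+2+2 = 6.
Scaling by 4 multiplies the area by 4² = 16 (so the new area is 96) and multiplies the boundary lattice-point count by 4, giving 24.
By Pick's theorem, the interior count of the dilated polygon is 96 − 24/2 + 1 = 85.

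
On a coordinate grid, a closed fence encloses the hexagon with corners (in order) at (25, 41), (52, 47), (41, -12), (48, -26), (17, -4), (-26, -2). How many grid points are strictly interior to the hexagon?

By the shoelace formula, twice the signed area is |[25·47 − 52·41] + [52·(-12) − 41·47] + [41·(-26) − 48·(-12)] + [48·(-4) − 17·(-26)] + [17·(-2) − (-26)·(-4)] + [(-26)·41 − 25·(-2)]| = 4902, so the area is 2451.
Along each edge there are gcd(|Δx|,|Δy|)+1 lattice points, so counting each shared vertex once the boundary has gcd(27,6) + gcd(11,59) + gcd(7,14) + gcd(31,22) + gcd(43,2) + gcd(51,43) = 3+1+7+1+1+1 = 14.
By Pick's theorem A = I + B/2 − 1, so I = 2451 − 14/2 + 1 = 2445.

2445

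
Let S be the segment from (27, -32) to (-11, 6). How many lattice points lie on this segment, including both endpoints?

39

The number of lattice points on a segment between lattice points is gcd(|Δx|,|Δy|) + 1 = gcd(38,38) + 1 = 38 + 1 = 39.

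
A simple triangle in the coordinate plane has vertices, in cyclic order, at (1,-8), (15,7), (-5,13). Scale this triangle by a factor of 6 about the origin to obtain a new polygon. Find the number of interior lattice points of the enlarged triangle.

By the shoelace formula, twice the signed area is |(1·7 − 15·(-8)) + (15·13 − (-5)·7) + ((-5)·(-8) − 1·13)| = 384, so the area is 192.
Along each edge there are gcd(|Δx|,|Δy|)+1 lattice points, so counting each shared vertex once the boundary has gcd(14,15) + gcd(20,6) + gcd(6,21) = 1+2+3 = 6.
Scaling by 6 multiplies the area by 6² = 36 (so the new area is 6912) and multiplies the boundary lattice-point count by 6, giving 36.
By Pick's theorem, the interior count of the dilated polygon is 6912 − 36/2 + 1 = 6895.

6895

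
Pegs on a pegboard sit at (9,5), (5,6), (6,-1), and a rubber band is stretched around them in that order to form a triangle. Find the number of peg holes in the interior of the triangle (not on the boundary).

12

Using the shoelace formula, 2A = |(9·6 − 5·5) + (5·(-1) − 6·6) + (6·5 − 9·(-1))| = 27, so the area is 13.5.
Along each edge there are gcd(|Δx|,|Δy|)+1 lattice points, so counting each shared vertex once the boundary has gcd(4,1) + gcd(1,7) + gcd(3,6) = 1+1+3 = 5.
Pick's theorem gives I = A − B/2 + 1 = 13.5 − 5/2 + 1 = 12.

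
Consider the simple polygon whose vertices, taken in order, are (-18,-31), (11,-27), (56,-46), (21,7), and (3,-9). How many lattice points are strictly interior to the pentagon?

Using the shoelace formula, 2A = |((-18)·(-27) − 11·(-31)) + (11·(-46) − 56·(-27)) + (56·7 − 21·(-46)) + (21·(-9) − 3·7) + (3·(-31) − (-18)·(-9))| = 2726, so the area is 1363.
Summing gcd(|Δx|,|Δy|) over the edges gives the boundary count: gcd(29,4) + gcd(45,19) + gcd(35,53) + gcd(18,16) + gcd(21,22) = 1+1+1+2+1 = 6.
Pick's theorem gives I = A − B/2 + 1 = 1363 − 6/2 + 1 = 1361.

1361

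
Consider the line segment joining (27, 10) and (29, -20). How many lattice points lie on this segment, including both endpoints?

3

The number of lattice points on a segment between lattice points is gcd(|Δx|,|Δy|) + 1 = gcd(2,30) + 1 = 2 + 1 = 3.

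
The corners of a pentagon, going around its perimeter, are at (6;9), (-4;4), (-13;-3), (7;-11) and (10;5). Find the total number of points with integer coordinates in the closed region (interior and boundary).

Using the shoelace formula, 2A = |[6·4 − (-4)·9] + [(-4)·(-3) − (-13)·4] + [(-13)·(-11) − 7·(-3)] + [7·5 − 10·(-11)] + [10·9 − 6·5]| = 493, so the area is 246.5.
Along each edge there are gcd(|Δx|,|Δy|)+1 lattice points, so counting each shared vertex once the boundary has gcd(10,5) + gcd(9,7) + gcd(20,8) + gcd(3,16) + gcd(4,4) = 5+1+4+1+4 = 15.
Pick's theorem gives I = A − B/2 + 1 = 246.5 − 15/2 + 1 = 240, so the closed region contains I + B = 240 + 15 = 255 lattice points.

255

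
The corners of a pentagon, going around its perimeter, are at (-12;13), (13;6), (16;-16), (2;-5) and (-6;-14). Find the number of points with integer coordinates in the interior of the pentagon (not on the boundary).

446

Using the shoelace formula, 2A = |((-12)·6 − 13·13) + (13·(-16) − 16·6) + (16·(-5) − 2·(-16)) + (2·(-14) − (-6)·(-5)) + ((-6)·13 − (-12)·(-14))| = 897, so the area is 897/2.
The number of boundary lattice points is Σ gcd(|Δx|,|Δy|) = gcd(25,7) + gcd(3,22) + gcd(14,11) + gcd(8,9) + gcd(6,27) = 1+1+1+1+3 = 7.
Pick's theorem gives I = A − B/2 + 1 = 897/2 − 7/2 + 1 = 446.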